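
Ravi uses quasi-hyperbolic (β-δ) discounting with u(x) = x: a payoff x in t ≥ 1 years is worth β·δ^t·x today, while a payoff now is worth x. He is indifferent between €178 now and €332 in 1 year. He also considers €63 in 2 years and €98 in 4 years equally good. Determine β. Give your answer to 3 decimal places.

β ≈ 0.669

From the later pair, β·δ^2·63 = β·δ^4·98; dividing through, δ^2 = 63/98 = 0.64286, so δ = 0.80178.
Now use the now-vs-future pair: 178 = β·δ·332 gives β = 178/(0.80178·332) ≈ 0.669.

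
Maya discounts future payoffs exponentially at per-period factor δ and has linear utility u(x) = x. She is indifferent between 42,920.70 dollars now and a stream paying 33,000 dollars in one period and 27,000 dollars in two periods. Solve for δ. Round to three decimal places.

δ ≈ 0.790

Equating present values: 42920.70 = 33000δ + 27000δ².
Rearranged: 27000δ² + 33000δ − 42920.70 = 0.
The positive root is δ = [−33000 + √(33000² + 4·27000·42920.70)] / (2·27000) = (−33000 + 75660.000)/54000 ≈ 0.790.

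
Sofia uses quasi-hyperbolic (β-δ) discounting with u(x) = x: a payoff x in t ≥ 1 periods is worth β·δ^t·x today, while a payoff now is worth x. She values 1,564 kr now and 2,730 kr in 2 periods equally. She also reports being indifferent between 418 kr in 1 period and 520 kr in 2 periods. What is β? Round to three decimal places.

β ≈ 0.887

The second indifference involves only future payoffs, so β cancels: β·δ^1·418 = β·δ^2·520, giving δ = 418/520 = 0.80385.
Now use the now-vs-future pair: 1564 = β·δ^2·2730 gives β = 1564/(0.64617·2730) ≈ 0.887.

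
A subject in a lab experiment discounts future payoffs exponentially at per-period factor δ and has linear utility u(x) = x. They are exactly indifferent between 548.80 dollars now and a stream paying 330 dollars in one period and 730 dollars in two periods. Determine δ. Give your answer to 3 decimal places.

Present value of the stream is 330·δ + 730·δ². Indifference gives 330δ + 730δ² = 548.80.
That is, 730δ² + 330δ − 548.80 = 0, a quadratic in δ.
The positive root is δ = [−330 + √(330² + 4·730·548.80)] / (2·730) = (−330 + 1308.203)/1460 ≈ 0.670.

δ ≈ 0.670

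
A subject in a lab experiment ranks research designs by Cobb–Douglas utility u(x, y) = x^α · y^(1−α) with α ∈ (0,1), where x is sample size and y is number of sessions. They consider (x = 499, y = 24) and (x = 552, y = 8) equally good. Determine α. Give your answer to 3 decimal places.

α ≈ 0.916

Set the two utilities equal: 499^α·24^(1−α) = 552^α·8^(1−α).
(499/552)^α = (8/24)^(1−α); take logs: α·ln(499/552) = (1−α)·ln(8/24), i.e. α·-0.100942 = (1−α)·-1.098612.
With A = -0.100942 and B = -1.098612: α·A = (1−α)·B, so α = B/(A+B) = -1.098612/-1.199554 ≈ 0.916.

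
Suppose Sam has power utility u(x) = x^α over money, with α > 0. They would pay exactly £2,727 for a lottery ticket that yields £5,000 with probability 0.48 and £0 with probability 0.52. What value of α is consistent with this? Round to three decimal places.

Since u(0) = 0, the lottery's EU is 0.48·5000^α.
Equating: 2727^α = 0.48·5000^α, i.e. 0.5454^α = 0.48.
α = ln(0.48) / ln(2727/5000) = -0.733969/-0.606236 ≈ 1.211.

α ≈ 1.211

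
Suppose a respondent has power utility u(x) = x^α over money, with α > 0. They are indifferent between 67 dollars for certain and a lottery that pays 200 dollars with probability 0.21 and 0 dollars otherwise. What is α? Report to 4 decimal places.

EU(lottery) = 0.21·200^α + 0.79·0 = 0.21·200^α.
Equating: 67^α = 0.21·200^α, i.e. 0.3350^α = 0.21.
Take logs: α = ln 0.21 / ln(67/200) ≈ 1.427041.

α ≈ 1.4270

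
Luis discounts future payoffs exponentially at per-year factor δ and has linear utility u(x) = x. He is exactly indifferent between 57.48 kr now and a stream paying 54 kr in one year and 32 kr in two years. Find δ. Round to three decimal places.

The stream is worth 54δ + 32δ² today, so 54δ + 32δ² = 57.48.
Rearranged: 32δ² + 54δ − 57.48 = 0.
δ = (−54 + √(54² + 4·32·57.48)) / (2·32) = (−54 + √10273.44) / 64 ≈ 0.740.

δ ≈ 0.740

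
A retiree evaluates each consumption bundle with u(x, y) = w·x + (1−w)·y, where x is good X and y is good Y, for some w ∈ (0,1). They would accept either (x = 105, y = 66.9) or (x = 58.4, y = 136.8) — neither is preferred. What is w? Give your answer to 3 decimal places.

w = 0.600

Indifference: w·105 + (1−w)·66.9 = w·58.4 + (1−w)·136.8.
Collecting terms: w·46.6 = (1−w)·69.9.
So w/(1−w) = 69.9/46.6 = 1.5000, giving w = 69.9/(46.6+69.9) = 0.600.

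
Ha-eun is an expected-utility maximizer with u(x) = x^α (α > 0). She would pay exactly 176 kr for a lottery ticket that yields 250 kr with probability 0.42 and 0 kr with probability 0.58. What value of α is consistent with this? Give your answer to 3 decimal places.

α ≈ 2.472

The lottery's expected utility is 0.42·u(250) + 0.58·u(0) = 0.42·250^α (since u(0) = 0 for α > 0).
Setting u(176) equal to that: 176^α = 0.42·250^α ⇒ (176/250)^α = 0.42.
Taking logs: α·ln(176/250) = ln(0.42), so α = -0.867501 / -0.350977 ≈ 2.472.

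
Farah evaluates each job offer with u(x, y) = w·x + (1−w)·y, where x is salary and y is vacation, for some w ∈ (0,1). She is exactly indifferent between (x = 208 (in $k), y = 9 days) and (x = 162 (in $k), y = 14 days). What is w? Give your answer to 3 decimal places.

u(208,9) = u(162,14) means w·208 + (1−w)·9 = w·162 + (1−w)·14.
Rearranging, 46·w − 5·(1−w) = 0.
Hence w = 5/(46+5) = 5/51 = 0.098.

w = 0.098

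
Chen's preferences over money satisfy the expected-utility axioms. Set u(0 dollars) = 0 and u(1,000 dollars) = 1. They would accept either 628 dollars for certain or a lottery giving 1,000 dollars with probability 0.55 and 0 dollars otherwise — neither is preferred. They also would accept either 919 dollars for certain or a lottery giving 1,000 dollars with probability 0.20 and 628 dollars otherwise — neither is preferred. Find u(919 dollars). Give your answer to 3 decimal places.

0.640

The first gamble pins u(628 dollars): it must equal 0.55·1 + 0.45·0 = 0.55.
Chaining: u(919 dollars) = 0.20·1.00 + 0.80·0.55 = 0.6400.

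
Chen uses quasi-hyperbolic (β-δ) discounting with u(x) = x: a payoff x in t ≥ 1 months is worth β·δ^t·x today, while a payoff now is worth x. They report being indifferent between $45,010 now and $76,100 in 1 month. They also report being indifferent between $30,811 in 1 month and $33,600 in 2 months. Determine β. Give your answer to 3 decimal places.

β ≈ 0.645

From the later pair, β·δ^1·30811 = β·δ^2·33600; dividing through, δ = 30811/33600 = 0.91699.
The first indifference: 45010 = β·δ·76100, so β = 45010/(δ·76100) = 45010/(0.91699·76100) ≈ 0.645.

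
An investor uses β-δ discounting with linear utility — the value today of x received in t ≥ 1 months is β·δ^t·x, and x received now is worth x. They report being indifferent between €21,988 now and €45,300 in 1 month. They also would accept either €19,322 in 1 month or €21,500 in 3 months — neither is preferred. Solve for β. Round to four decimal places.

The second indifference involves only future payoffs, so β cancels: β·δ^1·19322 = β·δ^3·21500, giving δ^2 = 19322/21500 = 0.89870, so δ = 0.94800.
Substituting δ into 21988 = β·δ·45300: β = 21988/(42944.249) ≈ 0.5120.

β ≈ 0.5120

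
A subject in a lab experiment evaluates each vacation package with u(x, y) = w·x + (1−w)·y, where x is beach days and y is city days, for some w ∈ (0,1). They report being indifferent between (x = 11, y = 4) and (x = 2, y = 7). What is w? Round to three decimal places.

Indifference: w·11 + (1−w)·4 = w·2 + (1−w)·7.
w·(11−2) = (1−w)·(7−4), i.e. w·9 = (1−w)·3.
Hence w = 3/(9+3) = 3/12 = 0.250.

w = 0.250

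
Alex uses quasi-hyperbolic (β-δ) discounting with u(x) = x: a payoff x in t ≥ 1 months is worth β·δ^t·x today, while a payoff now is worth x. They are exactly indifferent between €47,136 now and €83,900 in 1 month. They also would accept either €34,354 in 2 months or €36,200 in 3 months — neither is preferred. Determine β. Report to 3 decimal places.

The second indifference involves only future payoffs, so β cancels: β·δ^2·34354 = β·δ^3·36200, giving δ = 34354/36200 = 0.94901.
The first indifference: 47136 = β·δ·83900, so β = 47136/(δ·83900) = 47136/(0.94901·83900) ≈ 0.592.

β ≈ 0.592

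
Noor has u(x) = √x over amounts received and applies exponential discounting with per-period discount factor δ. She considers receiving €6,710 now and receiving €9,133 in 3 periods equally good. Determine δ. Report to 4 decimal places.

Indifference means u(6710) = δ^3 · u(9133), so δ^3 = u(6710)/u(9133).
With u(x) = √x: δ^3 = √6710/√9133 = √(6710/9133) = 0.85715.
So δ = 0.85715^(1/3) ≈ 0.9499.

δ ≈ 0.9499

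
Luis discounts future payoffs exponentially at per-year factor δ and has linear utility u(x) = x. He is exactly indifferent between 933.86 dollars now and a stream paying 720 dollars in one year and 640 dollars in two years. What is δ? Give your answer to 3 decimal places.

Present value of the stream is 720·δ + 640·δ². Indifference gives 720δ + 640δ² = 933.86.
That is, 640δ² + 720δ − 933.86 = 0, a quadratic in δ.
The positive root is δ = [−720 + √(720² + 4·640·933.86)] / (2·640) = (−720 + 1705.603)/1280 ≈ 0.770.

δ ≈ 0.770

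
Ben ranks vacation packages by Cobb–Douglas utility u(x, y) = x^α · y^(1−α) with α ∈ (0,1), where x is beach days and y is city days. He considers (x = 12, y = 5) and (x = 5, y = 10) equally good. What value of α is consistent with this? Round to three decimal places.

Indifference: 12^α · 5^(1−α) = 5^α · 10^(1−α).
(12/5)^α = (10/5)^(1−α); take logs: α·ln(12/5) = (1−α)·ln(10/5), i.e. α·0.875469 = (1−α)·0.693147.
So α/(1−α) = (0.693147)/(0.875469) = 0.791744, and α = 0.791744/1.791744 ≈ 0.442.

α ≈ 0.442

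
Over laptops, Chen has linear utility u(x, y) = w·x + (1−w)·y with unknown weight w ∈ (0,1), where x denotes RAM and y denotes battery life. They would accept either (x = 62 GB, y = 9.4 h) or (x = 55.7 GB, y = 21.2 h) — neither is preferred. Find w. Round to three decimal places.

Equating utilities: w·62 + (1−w)·9.4 = w·55.7 + (1−w)·21.2.
Collecting terms: w·6.3 = (1−w)·11.8.
So w/(1−w) = 11.8/6.3 = 1.8730, giving w = 11.8/(6.3+11.8) = 0.652.

w = 0.652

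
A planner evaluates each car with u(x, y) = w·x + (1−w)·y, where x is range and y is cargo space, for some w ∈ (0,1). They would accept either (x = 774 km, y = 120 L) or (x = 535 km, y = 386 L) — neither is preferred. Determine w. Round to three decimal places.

w = 0.527

Indifference: w·774 + (1−w)·120 = w·535 + (1−w)·386.
Rearranging, 239·w − 266·(1−w) = 0.
The marginal rate of substitution is 266/239, so w = 266/(239+266) = 0.527.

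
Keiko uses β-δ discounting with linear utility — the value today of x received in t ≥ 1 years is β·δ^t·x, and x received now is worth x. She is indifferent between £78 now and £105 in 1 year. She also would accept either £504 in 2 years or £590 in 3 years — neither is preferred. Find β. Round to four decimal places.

β ≈ 0.8696

Both payoffs in the second observation are in the future, so β drops out: δ^2·504 = δ^3·590 ⇒ δ = 504/590 = 0.85424.
Substituting δ into 78 = β·δ·105: β = 78/(89.695) ≈ 0.8696.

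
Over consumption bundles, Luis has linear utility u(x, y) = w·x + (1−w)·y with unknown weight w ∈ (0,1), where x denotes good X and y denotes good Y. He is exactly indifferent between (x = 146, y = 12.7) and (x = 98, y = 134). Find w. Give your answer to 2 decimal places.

w = 0.72

u(146,12.7) = u(98,134) means w·146 + (1−w)·12.7 = w·98 + (1−w)·134.
Collecting terms: w·48 = (1−w)·121.3.
The marginal rate of substitution is 121.3/48, so w = 121.3/(48+121.3) = 0.72.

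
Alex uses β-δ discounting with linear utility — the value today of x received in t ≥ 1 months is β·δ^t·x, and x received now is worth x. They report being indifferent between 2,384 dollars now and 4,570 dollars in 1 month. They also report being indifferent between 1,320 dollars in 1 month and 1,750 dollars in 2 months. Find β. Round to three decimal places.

The second indifference involves only future payoffs, so β cancels: β·δ^1·1320 = β·δ^2·1750, giving δ = 1320/1750 = 0.75429.
The first indifference: 2384 = β·δ·4570, so β = 2384/(δ·4570) = 2384/(0.75429·4570) ≈ 0.692.

β ≈ 0.692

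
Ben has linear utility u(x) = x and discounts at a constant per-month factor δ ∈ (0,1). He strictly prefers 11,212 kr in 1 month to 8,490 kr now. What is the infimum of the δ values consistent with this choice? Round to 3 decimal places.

Under u(x) = x this choice says 8490 < δ·11212.
Dividing through by 11212 gives δ > 0.75722.

δ > 0.757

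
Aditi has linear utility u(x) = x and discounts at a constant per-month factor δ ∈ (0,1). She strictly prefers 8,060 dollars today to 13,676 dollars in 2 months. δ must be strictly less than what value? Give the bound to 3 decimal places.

Comparing present values: 8060 > δ^2·13676.
Dividing by 13676: δ^2 < 0.58935. Both sides are positive, so the square root keeps the direction.
δ < (8060/13676)^(1/2) ≈ 0.768.

δ < 0.768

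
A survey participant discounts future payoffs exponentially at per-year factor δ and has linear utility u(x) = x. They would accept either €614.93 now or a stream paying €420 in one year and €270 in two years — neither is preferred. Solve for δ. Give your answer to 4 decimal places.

Equating present values: 614.93 = 420δ + 270δ².
That is, 270δ² + 420δ − 614.93 = 0, a quadratic in δ.
The positive root is δ = [−420 + √(420² + 4·270·614.93)] / (2·270) = (−420 + 916.801)/540 ≈ 0.9200.

δ ≈ 0.9200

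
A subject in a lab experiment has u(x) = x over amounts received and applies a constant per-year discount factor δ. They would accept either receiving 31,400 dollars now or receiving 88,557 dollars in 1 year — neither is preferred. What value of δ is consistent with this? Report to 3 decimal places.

Indifference means u(31400) = δ · u(88557), so δ = u(31400)/u(88557).
With u(x) = x: δ = 31400/88557 = 0.35457.

δ ≈ 0.355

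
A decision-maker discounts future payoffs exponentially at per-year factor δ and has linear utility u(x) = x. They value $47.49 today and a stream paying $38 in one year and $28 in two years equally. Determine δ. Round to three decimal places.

δ ≈ 0.790

Present value of the stream is 38·δ + 28·δ². Indifference gives 38δ + 28δ² = 47.49.
That is, 28δ² + 38δ − 47.49 = 0, a quadratic in δ.
By the quadratic formula (taking the positive root), δ = (−38 + √6762.88) / 56 ≈ 0.790.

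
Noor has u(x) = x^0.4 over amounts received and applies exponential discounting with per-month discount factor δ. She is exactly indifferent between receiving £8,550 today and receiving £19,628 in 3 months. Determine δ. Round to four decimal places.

The payoff in 3 months is discounted by δ^3, so u(8550) = δ^3·u(19628) and δ^3 = u(8550)/u(19628).
With u(x) = x^0.4: δ^3 = 8550^0.4/19628^0.4 = (8550/19628)^0.4 = 0.71719.
Hence δ = (0.71719)^(1/3) = 0.895115.

δ ≈ 0.8951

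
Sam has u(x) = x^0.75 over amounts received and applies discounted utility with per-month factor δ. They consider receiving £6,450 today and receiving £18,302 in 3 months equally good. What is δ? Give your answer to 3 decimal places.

δ ≈ 0.770

Equating discounted utilities: u(6450) = δ^3·u(18302) ⇒ δ^3 = u(6450)/u(18302).
Since u(x) = x^0.75, δ^3 = (6450/18302)^0.75 = 0.35242^0.75 = 0.45740.
So δ = 0.45740^(1/3) ≈ 0.770.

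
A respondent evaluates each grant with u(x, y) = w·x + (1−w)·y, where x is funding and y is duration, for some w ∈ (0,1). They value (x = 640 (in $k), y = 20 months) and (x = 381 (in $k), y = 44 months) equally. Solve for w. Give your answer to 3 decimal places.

w = 0.085

Equating utilities: w·640 + (1−w)·20 = w·381 + (1−w)·44.
Collecting terms: w·259 = (1−w)·24.
Hence w = 24/(259+24) = 24/283 = 0.085.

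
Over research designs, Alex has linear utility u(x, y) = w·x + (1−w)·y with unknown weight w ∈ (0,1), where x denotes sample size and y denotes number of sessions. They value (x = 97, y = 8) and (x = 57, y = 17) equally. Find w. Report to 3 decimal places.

w = 0.184

Indifference: w·97 + (1−w)·8 = w·57 + (1−w)·17.
Collecting terms: w·40 = (1−w)·9.
The marginal rate of substitution is 9/40, so w = 9/(40+9) = 0.184.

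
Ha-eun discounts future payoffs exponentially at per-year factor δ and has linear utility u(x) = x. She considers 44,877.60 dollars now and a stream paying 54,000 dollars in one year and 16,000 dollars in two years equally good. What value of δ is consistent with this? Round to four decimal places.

δ ≈ 0.6900

Present value of the stream is 54000·δ + 16000·δ². Indifference gives 54000δ + 16000δ² = 44877.60.
That is, 16000δ² + 54000δ − 44877.60 = 0, a quadratic in δ.
δ = (−54000 + √(54000² + 4·16000·44877.60)) / (2·16000) = (−54000 + √5788166400.00) / 32000 ≈ 0.6900.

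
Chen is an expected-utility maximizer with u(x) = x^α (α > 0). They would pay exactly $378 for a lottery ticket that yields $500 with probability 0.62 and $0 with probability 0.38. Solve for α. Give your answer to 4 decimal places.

The lottery's expected utility is 0.62·u(500) + 0.38·u(0) = 0.62·500^α (since u(0) = 0 for α > 0).
Equating: 378^α = 0.62·500^α, i.e. 0.7560^α = 0.62.
Taking logs: α·ln(378/500) = ln(0.62), so α = -0.4780358 / -0.2797139 ≈ 1.7090.

α ≈ 1.7090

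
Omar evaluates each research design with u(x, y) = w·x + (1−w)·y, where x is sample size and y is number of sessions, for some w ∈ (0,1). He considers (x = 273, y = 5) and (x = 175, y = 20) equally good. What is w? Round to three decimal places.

Indifference: w·273 + (1−w)·5 = w·175 + (1−w)·20.
Collecting terms: w·98 = (1−w)·15.
Hence w = 15/(98+15) = 15/113 = 0.133.

w = 0.133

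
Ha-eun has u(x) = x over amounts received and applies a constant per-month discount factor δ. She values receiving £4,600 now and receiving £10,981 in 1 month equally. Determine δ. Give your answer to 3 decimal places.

δ ≈ 0.419

Equating discounted utilities: u(4600) = δ·u(10981) ⇒ δ = u(4600)/u(10981).
With u(x) = x: δ = 4600/10981 = 0.41891.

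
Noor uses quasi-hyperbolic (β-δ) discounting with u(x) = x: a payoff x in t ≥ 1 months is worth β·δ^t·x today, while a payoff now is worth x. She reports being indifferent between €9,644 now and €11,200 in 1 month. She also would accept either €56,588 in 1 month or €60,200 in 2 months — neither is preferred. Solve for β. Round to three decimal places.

β ≈ 0.916

Both payoffs in the second observation are in the future, so β drops out: δ^1·56588 = δ^2·60200 ⇒ δ = 56588/60200 = 0.94000.
Now use the now-vs-future pair: 9644 = β·δ·11200 gives β = 9644/(0.94000·11200) ≈ 0.916.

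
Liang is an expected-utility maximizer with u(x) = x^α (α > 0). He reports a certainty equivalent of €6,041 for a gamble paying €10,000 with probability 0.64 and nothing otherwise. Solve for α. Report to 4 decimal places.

α ≈ 0.8855

EU(lottery) = 0.64·10000^α + 0.36·0 = 0.64·10000^α.
Equating: 6041^α = 0.64·10000^α, i.e. 0.6041^α = 0.64.
α = ln(0.64) / ln(6041/10000) = -0.4462871/-0.5040155 ≈ 0.8855.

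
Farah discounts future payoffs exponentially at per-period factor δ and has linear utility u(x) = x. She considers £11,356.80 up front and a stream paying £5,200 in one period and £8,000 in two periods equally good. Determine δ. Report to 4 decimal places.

δ ≈ 0.9100

Equating present values: 11356.80 = 5200δ + 8000δ².
Rearranged: 8000δ² + 5200δ − 11356.80 = 0.
The positive root is δ = [−5200 + √(5200² + 4·8000·11356.80)] / (2·8000) = (−5200 + 19760.000)/16000 ≈ 0.9100.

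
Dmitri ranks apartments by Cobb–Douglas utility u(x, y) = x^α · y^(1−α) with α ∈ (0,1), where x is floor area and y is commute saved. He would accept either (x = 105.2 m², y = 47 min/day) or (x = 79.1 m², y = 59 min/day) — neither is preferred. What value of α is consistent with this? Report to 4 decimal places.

Set the two utilities equal: 105.2^α·47^(1−α) = 79.1^α·59^(1−α).
Rearrange to (105.2/79.1)^α = (59/47)^(1−α) and take logs: α·0.2851504 = (1−α)·0.2273898.
With A = 0.2851504 and B = 0.2273898: α·A = (1−α)·B, so α = B/(A+B) = 0.2273898/0.5125402 ≈ 0.4437.

α ≈ 0.4437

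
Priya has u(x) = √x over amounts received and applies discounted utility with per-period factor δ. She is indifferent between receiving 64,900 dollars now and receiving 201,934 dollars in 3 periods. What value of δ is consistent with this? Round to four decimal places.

The payoff in 3 periods is discounted by δ^3, so u(64900) = δ^3·u(201934) and δ^3 = u(64900)/u(201934).
Since u(x) = √x, δ^3 = √(64900/201934) = 0.56691.
So δ = 0.56691^(1/3) ≈ 0.8276.

δ ≈ 0.8276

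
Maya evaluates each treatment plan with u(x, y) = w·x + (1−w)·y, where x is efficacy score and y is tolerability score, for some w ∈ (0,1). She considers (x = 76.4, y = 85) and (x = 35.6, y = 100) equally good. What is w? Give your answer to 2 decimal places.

w = 0.27

u(76.4,85) = u(35.6,100) means w·76.4 + (1−w)·85 = w·35.6 + (1−w)·100.
Collecting terms: w·40.8 = (1−w)·15.
The marginal rate of substitution is 15/40.8, so w = 15/(40.8+15) = 0.27.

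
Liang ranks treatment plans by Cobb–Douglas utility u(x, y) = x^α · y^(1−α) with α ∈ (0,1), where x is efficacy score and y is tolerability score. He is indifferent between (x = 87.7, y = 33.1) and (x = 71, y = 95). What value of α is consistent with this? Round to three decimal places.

Set the two utilities equal: 87.7^α·33.1^(1−α) = 71^α·95^(1−α).
Rearrange to (87.7/71)^α = (95/33.1)^(1−α) and take logs: α·0.211242 = (1−α)·1.054344.
Thus α·(1.265586) = 1.054344, so α = 1.054344/1.265586 ≈ 0.833.

α ≈ 0.833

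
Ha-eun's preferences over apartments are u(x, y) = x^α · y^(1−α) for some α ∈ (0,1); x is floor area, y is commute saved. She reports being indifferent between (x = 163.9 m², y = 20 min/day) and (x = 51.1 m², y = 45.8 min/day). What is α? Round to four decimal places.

α ≈ 0.4155

Indifference: 163.9^α · 20^(1−α) = 51.1^α · 45.8^(1−α).
Rearrange to (163.9/51.1)^α = (45.8/20)^(1−α) and take logs: α·1.1654720 = (1−α)·0.8285518.
With A = 1.1654720 and B = 0.8285518: α·A = (1−α)·B, so α = B/(A+B) = 0.8285518/1.9940238 ≈ 0.4155.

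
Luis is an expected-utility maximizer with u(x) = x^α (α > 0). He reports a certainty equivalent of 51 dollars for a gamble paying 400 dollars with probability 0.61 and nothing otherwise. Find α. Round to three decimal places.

α ≈ 0.240

EU(lottery) = 0.61·400^α + 0.39·0 = 0.61·400^α.
Indifference: 51^α = 0.61·400^α, so (51/400)^α = 0.61.
α = ln(0.61) / ln(51/400) = -0.494296/-2.059639 ≈ 0.240.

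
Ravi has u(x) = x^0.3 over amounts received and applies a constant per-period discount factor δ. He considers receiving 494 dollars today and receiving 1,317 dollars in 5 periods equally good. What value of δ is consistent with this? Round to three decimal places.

The payoff in 5 periods is discounted by δ^5, so u(494) = δ^5·u(1317) and δ^5 = u(494)/u(1317).
Since u(x) = x^0.3, δ^5 = (494/1317)^0.3 = 0.37509^0.3 = 0.74515.
Taking the 5th root: δ = 0.74515^(1/5) ≈ 0.943.

δ ≈ 0.943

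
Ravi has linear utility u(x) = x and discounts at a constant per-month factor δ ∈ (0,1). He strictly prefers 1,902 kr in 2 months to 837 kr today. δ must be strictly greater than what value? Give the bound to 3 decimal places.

δ > 0.663

Comparing present values: 837 < δ^2·1902.
Dividing by 1902: δ^2 > 0.44006. Both sides are positive, so the square root keeps the direction.
δ > (837/1902)^(1/2) ≈ 0.663.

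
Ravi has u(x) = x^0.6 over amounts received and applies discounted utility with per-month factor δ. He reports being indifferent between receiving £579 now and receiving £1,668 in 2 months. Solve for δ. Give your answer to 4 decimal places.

δ ≈ 0.7280

The payoff in 2 months is discounted by δ^2, so u(579) = δ^2·u(1668) and δ^2 = u(579)/u(1668).
With u(x) = x^0.6: δ^2 = 579^0.6/1668^0.6 = (579/1668)^0.6 = 0.53002.
Hence δ = (0.53002)^(1/2) = 0.728022.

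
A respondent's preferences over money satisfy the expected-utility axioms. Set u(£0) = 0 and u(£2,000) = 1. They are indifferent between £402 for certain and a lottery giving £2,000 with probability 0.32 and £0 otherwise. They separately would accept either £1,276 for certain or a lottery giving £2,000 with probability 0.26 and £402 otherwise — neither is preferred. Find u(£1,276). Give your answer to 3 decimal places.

From the first indifference, u(£402) = 0.32·u(£2,000) + 0.68·u(£0) = 0.32·1 + 0.68·0 = 0.32.
Then u(£1,276) = 0.26·u(£2,000) + 0.74·u(£402) = 0.26·1.00 + 0.74·0.32 = 0.4968.

0.497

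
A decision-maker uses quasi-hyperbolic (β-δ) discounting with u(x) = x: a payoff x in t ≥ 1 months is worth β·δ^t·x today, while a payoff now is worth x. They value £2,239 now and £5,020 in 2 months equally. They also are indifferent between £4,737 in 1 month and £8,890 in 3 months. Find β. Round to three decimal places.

Both payoffs in the second observation are in the future, so β drops out: δ^1·4737 = δ^3·8890 ⇒ δ^2 = 4737/8890 = 0.53285, so δ = 0.72996.
Now use the now-vs-future pair: 2239 = β·δ^2·5020 gives β = 2239/(0.53285·5020) ≈ 0.837.

β ≈ 0.837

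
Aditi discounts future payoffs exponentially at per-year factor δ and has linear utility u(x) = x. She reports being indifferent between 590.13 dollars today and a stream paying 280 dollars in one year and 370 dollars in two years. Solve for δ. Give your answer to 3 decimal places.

δ ≈ 0.940

Present value of the stream is 280·δ + 370·δ². Indifference gives 280δ + 370δ² = 590.13.
That is, 370δ² + 280δ − 590.13 = 0, a quadratic in δ.
The positive root is δ = [−280 + √(280² + 4·370·590.13)] / (2·370) = (−280 + 975.598)/740 ≈ 0.940.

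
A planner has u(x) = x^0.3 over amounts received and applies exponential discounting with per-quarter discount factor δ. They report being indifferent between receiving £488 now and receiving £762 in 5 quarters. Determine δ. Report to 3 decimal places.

δ ≈ 0.974

Indifference means u(488) = δ^5 · u(762), so δ^5 = u(488)/u(762).
With u(x) = x^0.3: δ^5 = 488^0.3/762^0.3 = (488/762)^0.3 = 0.87486.
So δ = 0.87486^(1/5) ≈ 0.974.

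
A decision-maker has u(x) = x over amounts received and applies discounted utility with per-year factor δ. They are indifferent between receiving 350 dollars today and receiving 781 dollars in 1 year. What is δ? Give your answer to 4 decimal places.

δ ≈ 0.4481

The payoff in 1 year is discounted by δ, so u(350) = δ·u(781) and δ = u(350)/u(781).
With u(x) = x: δ = 350/781 = 0.44814.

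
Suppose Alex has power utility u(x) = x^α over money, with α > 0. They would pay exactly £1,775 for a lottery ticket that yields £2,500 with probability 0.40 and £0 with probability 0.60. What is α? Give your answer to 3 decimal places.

Since u(0) = 0, the lottery's EU is 0.40·2500^α.
Indifference: 1775^α = 0.40·2500^α, so (1775/2500)^α = 0.40.
Taking logs: α·ln(1775/2500) = ln(0.40), so α = -0.916291 / -0.342490 ≈ 2.675.

α ≈ 2.675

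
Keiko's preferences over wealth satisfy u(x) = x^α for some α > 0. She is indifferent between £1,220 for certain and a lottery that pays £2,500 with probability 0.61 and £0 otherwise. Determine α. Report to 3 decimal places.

α ≈ 0.689

EU(lottery) = 0.61·2500^α + 0.39·0 = 0.61·2500^α.
Indifference: 1220^α = 0.61·2500^α, so (1220/2500)^α = 0.61.
Taking logs: α·ln(1220/2500) = ln(0.61), so α = -0.494296 / -0.717440 ≈ 0.689.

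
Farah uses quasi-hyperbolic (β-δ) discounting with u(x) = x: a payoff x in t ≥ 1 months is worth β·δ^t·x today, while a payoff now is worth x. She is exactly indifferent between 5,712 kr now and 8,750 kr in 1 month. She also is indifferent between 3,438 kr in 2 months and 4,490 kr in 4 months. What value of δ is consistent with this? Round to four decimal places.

The second indifference involves only future payoffs, so β cancels: β·δ^2·3438 = β·δ^4·4490, giving δ^2 = 3438/4490 = 0.76570, so δ = 0.87504.

δ ≈ 0.8750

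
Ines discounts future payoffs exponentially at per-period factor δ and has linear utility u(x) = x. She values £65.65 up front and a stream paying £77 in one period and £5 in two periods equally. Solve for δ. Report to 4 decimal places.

Equating present values: 65.65 = 77δ + 5δ².
That is, 5δ² + 77δ − 65.65 = 0, a quadratic in δ.
The positive root is δ = [−77 + √(77² + 4·5·65.65)] / (2·5) = (−77 + 85.100)/10 ≈ 0.8100.

δ ≈ 0.8100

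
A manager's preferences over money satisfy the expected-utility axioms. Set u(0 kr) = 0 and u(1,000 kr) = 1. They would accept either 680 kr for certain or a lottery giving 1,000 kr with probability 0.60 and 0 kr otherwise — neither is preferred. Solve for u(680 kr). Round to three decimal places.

0.600

u(680 kr) equals the lottery's expected utility: 0.60·1 + 0.40·0 = 0.60.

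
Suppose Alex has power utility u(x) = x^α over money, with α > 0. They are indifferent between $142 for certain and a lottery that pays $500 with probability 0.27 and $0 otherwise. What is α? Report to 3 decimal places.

α ≈ 1.040

Since u(0) = 0, the lottery's EU is 0.27·500^α.
Equating: 142^α = 0.27·500^α, i.e. 0.2840^α = 0.27.
Take logs: α = ln 0.27 / ln(142/500) ≈ 1.04016.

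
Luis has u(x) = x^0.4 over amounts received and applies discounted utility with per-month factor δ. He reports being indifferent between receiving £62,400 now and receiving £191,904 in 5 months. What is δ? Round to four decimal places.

δ ≈ 0.9140

Equating discounted utilities: u(62400) = δ^5·u(191904) ⇒ δ^5 = u(62400)/u(191904).
Since u(x) = x^0.4, δ^5 = (62400/191904)^0.4 = 0.32516^0.4 = 0.63803.
Hence δ = (0.63803)^(1/5) = 0.914046.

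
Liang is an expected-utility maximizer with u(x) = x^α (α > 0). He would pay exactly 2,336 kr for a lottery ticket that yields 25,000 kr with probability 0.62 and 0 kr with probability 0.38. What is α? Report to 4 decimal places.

The lottery's expected utility is 0.62·u(25000) + 0.38·u(0) = 0.62·25000^α (since u(0) = 0 for α > 0).
Setting u(2336) equal to that: 2336^α = 0.62·25000^α ⇒ (2336/25000)^α = 0.62.
Taking logs: α·ln(2336/25000) = ln(0.62), so α = -0.4780358 / -2.3704358 ≈ 0.2017.

α ≈ 0.2017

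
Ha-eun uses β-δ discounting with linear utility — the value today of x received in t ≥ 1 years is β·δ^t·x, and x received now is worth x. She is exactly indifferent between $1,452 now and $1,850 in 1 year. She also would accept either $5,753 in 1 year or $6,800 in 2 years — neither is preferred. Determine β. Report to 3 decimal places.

β ≈ 0.928

The second indifference involves only future payoffs, so β cancels: β·δ^1·5753 = β·δ^2·6800, giving δ = 5753/6800 = 0.84603.
Now use the now-vs-future pair: 1452 = β·δ·1850 gives β = 1452/(0.84603·1850) ≈ 0.928.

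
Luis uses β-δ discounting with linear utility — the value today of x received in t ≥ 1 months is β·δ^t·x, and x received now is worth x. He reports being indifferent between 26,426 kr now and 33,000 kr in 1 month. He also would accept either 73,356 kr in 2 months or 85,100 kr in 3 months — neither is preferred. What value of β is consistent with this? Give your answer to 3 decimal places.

The second indifference involves only future payoffs, so β cancels: β·δ^2·73356 = β·δ^3·85100, giving δ = 73356/85100 = 0.86200.
The first indifference: 26426 = β·δ·33000, so β = 26426/(δ·33000) = 26426/(0.86200·33000) ≈ 0.929.

β ≈ 0.929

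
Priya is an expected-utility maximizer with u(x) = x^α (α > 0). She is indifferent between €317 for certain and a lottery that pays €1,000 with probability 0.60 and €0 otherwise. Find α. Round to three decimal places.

The lottery's expected utility is 0.60·u(1000) + 0.40·u(0) = 0.60·1000^α (since u(0) = 0 for α > 0).
Equating: 317^α = 0.60·1000^α, i.e. 0.3170^α = 0.60.
α = ln(0.60) / ln(317/1000) = -0.510826/-1.148854 ≈ 0.445.

α ≈ 0.445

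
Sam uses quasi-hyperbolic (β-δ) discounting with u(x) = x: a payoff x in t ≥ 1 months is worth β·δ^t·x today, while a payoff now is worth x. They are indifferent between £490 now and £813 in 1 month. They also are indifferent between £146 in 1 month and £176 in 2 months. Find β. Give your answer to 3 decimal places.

β ≈ 0.727

Both payoffs in the second observation are in the future, so β drops out: δ^1·146 = δ^2·176 ⇒ δ = 146/176 = 0.82955.
Now use the now-vs-future pair: 490 = β·δ·813 gives β = 490/(0.82955·813) ≈ 0.727.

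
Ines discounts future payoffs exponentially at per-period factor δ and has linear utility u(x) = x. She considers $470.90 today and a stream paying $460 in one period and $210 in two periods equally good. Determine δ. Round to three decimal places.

δ ≈ 0.760

The stream is worth 460δ + 210δ² today, so 460δ + 210δ² = 470.90.
Rearranged: 210δ² + 460δ − 470.90 = 0.
By the quadratic formula (taking the positive root), δ = (−460 + √607156.00) / 420 ≈ 0.760.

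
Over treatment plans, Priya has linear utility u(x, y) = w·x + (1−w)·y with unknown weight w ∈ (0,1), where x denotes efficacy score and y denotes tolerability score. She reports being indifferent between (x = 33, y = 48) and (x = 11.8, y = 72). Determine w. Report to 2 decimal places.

u(33,48) = u(11.8,72) means w·33 + (1−w)·48 = w·11.8 + (1−w)·72.
Collecting terms: w·21.2 = (1−w)·24.
So w/(1−w) = 24/21.2 = 1.1321, giving w = 24/(21.2+24) = 0.53.

w = 0.53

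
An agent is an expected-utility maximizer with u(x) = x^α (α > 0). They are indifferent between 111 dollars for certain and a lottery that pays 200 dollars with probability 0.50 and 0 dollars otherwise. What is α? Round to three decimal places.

α ≈ 1.177

EU(lottery) = 0.50·200^α + 0.50·0 = 0.50·200^α.
Setting u(111) equal to that: 111^α = 0.50·200^α ⇒ (111/200)^α = 0.50.
α = ln(0.50) / ln(111/200) = -0.693147/-0.588787 ≈ 1.177.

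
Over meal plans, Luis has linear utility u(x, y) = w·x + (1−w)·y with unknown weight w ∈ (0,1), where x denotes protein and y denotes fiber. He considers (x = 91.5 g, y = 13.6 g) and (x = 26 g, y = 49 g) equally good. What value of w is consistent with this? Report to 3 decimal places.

u(91.5,13.6) = u(26,49) means w·91.5 + (1−w)·13.6 = w·26 + (1−w)·49.
Rearranging, 65.5·w − 35.4·(1−w) = 0.
The marginal rate of substitution is 35.4/65.5, so w = 35.4/(65.5+35.4) = 0.351.

w = 0.351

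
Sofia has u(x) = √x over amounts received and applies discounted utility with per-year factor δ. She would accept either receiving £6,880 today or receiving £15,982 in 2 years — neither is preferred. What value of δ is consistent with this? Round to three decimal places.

δ ≈ 0.810

Equating discounted utilities: u(6880) = δ^2·u(15982) ⇒ δ^2 = u(6880)/u(15982).
With u(x) = √x: δ^2 = √6880/√15982 = √(6880/15982) = 0.65611.
Taking the square root: δ = 0.65611^(1/2) ≈ 0.810.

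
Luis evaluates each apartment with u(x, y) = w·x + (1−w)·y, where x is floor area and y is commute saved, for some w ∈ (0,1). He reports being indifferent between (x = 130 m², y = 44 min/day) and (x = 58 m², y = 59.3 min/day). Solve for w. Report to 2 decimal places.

Equating utilities: w·130 + (1−w)·44 = w·58 + (1−w)·59.3.
Collecting terms: w·72 = (1−w)·15.3.
So w/(1−w) = 15.3/72 = 0.2125, giving w = 15.3/(72+15.3) = 0.18.

w = 0.18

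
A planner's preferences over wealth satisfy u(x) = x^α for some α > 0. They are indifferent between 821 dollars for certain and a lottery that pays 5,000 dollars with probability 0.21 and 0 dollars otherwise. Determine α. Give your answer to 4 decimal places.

EU(lottery) = 0.21·5000^α + 0.79·0 = 0.21·5000^α.
Setting u(821) equal to that: 821^α = 0.21·5000^α ⇒ (821/5000)^α = 0.21.
α = ln(0.21) / ln(821/5000) = -1.5606477/-1.8066701 ≈ 0.8638.

α ≈ 0.8638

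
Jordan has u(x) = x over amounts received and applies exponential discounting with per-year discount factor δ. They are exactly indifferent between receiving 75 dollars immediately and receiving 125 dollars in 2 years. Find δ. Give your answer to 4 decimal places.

δ ≈ 0.7746

The payoff in 2 years is discounted by δ^2, so u(75) = δ^2·u(125) and δ^2 = u(75)/u(125).
With u(x) = x: δ^2 = 75/125 = 0.60000.
Taking the square root: δ = 0.60000^(1/2) ≈ 0.7746.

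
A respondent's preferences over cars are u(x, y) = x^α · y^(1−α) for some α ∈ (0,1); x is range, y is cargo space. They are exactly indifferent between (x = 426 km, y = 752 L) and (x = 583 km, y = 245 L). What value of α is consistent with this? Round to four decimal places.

α ≈ 0.7814

Indifference: 426^α · 752^(1−α) = 583^α · 245^(1−α).
Taking logs: α·ln 426 + (1−α)·ln 752 = α·ln 583 + (1−α)·ln 245, i.e. α·-0.3137478 = (1−α)·-1.1214781.
Thus α·(-1.4352259) = -1.1214781, so α = -1.1214781/-1.4352259 ≈ 0.7814.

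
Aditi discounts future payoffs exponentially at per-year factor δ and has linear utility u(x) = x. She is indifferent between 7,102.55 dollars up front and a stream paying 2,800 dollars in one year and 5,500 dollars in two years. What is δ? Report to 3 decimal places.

Present value of the stream is 2800·δ + 5500·δ². Indifference gives 2800δ + 5500δ² = 7102.55.
Rearranged: 5500δ² + 2800δ − 7102.55 = 0.
By the quadratic formula (taking the positive root), δ = (−2800 + √164096100.00) / 11000 ≈ 0.910.

δ ≈ 0.910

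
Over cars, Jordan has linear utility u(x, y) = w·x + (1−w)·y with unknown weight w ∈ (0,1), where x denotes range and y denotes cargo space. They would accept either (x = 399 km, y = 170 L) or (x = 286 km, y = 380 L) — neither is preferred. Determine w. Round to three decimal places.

w = 0.650

Equating utilities: w·399 + (1−w)·170 = w·286 + (1−w)·380.
Rearranging, 113·w − 210·(1−w) = 0.
The marginal rate of substitution is 210/113, so w = 210/(113+210) = 0.650.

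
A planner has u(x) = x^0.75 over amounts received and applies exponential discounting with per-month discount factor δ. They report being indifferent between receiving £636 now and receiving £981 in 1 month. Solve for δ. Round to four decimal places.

The payoff in 1 month is discounted by δ, so u(636) = δ·u(981) and δ = u(636)/u(981).
Since u(x) = x^0.75, δ = (636/981)^0.75 = 0.64832^0.75 = 0.72251.

δ ≈ 0.7225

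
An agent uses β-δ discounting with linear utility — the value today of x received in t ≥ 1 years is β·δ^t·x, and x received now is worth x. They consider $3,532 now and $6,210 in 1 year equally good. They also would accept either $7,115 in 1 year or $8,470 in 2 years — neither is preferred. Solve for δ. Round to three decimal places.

δ ≈ 0.840

From the later pair, β·δ^1·7115 = β·δ^2·8470; dividing through, δ = 7115/8470 = 0.84002.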